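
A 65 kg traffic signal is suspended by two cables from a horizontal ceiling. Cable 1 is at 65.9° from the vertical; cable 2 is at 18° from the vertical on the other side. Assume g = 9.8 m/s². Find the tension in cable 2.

Angles from the horizontal: cable 1 is 90° − 65.9° = 24.1°, cable 2 is 90° − 18° = 72°.
Weight W = 65 × 9.8 = 637 N acts straight down.
Horizontal: T_1 cos 24.1° = T_2 cos 72°  →  T_1 = 0.3385 T_2.
Vertical: T_1 sin 24.1° + T_2 sin 72° = 637.
Substituting the horizontal relation into the vertical equation gives 1.089 T_2 = 637, so T_2 = 584.8 N.

T_2 ≈ 585 N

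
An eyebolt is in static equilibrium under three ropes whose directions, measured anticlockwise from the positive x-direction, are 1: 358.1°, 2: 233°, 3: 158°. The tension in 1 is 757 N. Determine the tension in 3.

T_3 ≈ 641 N

Resolve: ΣF_x = 757 cos 358.1° + T_2 cos 233° + T_3 cos 158° = 0.
        ΣF_y = 757 sin 358.1° + T_2 sin 233° + T_3 sin 158° = 0.
The known terms sum to (756.6, -25.1) N, so -0.6018 T_2 − 0.9272 T_3 = -756.6 and -0.7986 T_2 + 0.3746 T_3 = 25.1.
Solving simultaneously: T_2 = 269.3 N, T_3 = 641.2 N.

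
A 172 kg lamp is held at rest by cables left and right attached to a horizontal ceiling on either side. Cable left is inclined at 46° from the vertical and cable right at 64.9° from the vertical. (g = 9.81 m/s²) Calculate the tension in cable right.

T_right ≈ 1300 N

Angles from the horizontal: cable left is 90° − 46° = 44°, cable right is 90° − 64.9° = 25.1°.
Weight W = 172 × 9.81 = 1687 N acts straight down.
Horizontal: T_left cos 44° = T_right cos 25.1°  →  T_left = 1.259 T_right.
Vertical: T_left sin 44° + T_right sin 25.1° = 1687.
Substituting the horizontal relation into the vertical equation gives 1.299 T_right = 1687, so T_right = 1299 N.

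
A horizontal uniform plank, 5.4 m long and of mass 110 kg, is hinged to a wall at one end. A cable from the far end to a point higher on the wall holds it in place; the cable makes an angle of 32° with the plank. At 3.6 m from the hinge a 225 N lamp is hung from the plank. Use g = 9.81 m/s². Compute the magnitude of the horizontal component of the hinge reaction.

Take torques about the hinge: T sin 32° · 5.4 = 110×9.81×2.7 + 225×3.6 = 3723.6 N·m.
So T = 3723.6 / (0.5299 × 5.4) = 1301.2 N.
ΣF_x = 0: H_x = T cos 32° = 1103.5 N.

H_x ≈ 1100 N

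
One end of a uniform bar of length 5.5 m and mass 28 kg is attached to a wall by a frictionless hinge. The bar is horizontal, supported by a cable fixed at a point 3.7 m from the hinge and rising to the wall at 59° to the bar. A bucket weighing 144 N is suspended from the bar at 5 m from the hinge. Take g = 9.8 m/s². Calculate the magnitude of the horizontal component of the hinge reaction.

Take torques about the hinge: T sin 59° · 3.7 = 28×9.8×2.75 + 144×5 = 1474.6 N·m.
So T = 1474.6 / (0.8572 × 3.7) = 464.95 N.
ΣF_x = 0: H_x = T cos 59° = 239.47 N.

H_x ≈ 239 N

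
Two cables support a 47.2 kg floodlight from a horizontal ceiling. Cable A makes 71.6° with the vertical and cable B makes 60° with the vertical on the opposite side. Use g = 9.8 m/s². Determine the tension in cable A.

Angles from the horizontal: cable A is 90° − 71.6° = 18.4°, cable B is 90° − 60° = 30°.
Weight W = 47.2 × 9.8 = 462.6 N acts straight down.
Horizontal: T_A cos 18.4° = T_B cos 30°  →  T_B = 1.096 T_A.
Vertical: T_A sin 18.4° + T_B sin 30° = 462.6.
Substituting the horizontal relation into the vertical equation gives 0.8635 T_A = 462.6, so T_A = 535.7 N.

T_A ≈ 536 N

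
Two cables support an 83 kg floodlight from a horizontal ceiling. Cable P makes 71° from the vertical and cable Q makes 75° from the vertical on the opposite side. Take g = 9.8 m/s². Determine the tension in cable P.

Angles from the horizontal: cable P is 90° − 71° = 19°, cable Q is 90° − 75° = 15°.
Weight W = 83 × 9.8 = 813.4 N acts straight down.
Horizontal: T_P cos 19° = T_Q cos 15°  →  T_Q = 0.9789 T_P.
Vertical: T_P sin 19° + T_Q sin 15° = 813.4.
Substituting the horizontal relation into the vertical equation gives 0.5789 T_P = 813.4, so T_P = 1405 N.

T_P ≈ 1410 N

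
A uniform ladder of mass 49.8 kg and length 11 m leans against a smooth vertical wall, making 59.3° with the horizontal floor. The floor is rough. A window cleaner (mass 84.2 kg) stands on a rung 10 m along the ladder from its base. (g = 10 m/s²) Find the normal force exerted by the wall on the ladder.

N_wall ≈ 602 N

Torques about the foot: N_wall · 11 sin 59.3° = 49.8×10×5.5 cos 59.3° + 84.2×10×10 cos 59.3° → N_wall = 602.34 N.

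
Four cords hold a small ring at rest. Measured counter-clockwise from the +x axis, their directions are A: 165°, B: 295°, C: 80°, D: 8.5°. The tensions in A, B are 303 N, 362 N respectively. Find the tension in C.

T_C ≈ 239 N

Resolve: ΣF_x = 303 cos 165° + 362 cos 295° + T_C cos 80° + T_D cos 8.5° = 0.
        ΣF_y = 303 sin 165° + 362 sin 295° + T_C sin 80° + T_D sin 8.5° = 0.
The known terms sum to (-139.7, -249.7) N, so 0.1736 T_C + 0.9890 T_D = 139.7 and 0.9848 T_C + 0.1478 T_D = 249.7.
Solving simultaneously: T_C = 238.6 N, T_D = 99.35 N.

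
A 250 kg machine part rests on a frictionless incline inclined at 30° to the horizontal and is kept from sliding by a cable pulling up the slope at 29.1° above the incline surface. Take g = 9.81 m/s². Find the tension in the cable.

T ≈ 1400 N

Take axes along and perpendicular to the incline. Weight components: W sin 30° = 1226 N down-slope, W cos 30° = 2124 N into the surface.
Along incline: T cos 29.1° = W sin 30° → T = 1403 N.
Perpendicular: N = W cos 30° − T sin 29.1° = 1441 N.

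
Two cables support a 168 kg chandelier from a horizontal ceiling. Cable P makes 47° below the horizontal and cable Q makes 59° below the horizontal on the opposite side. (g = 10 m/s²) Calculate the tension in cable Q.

T_Q ≈ 1190 N

Weight W = 168 × 10 = 1680 N acts straight down.
Horizontal: T_P cos 47° = T_Q cos 59°  →  T_P = 0.7552 T_Q.
Vertical: T_P sin 47° + T_Q sin 59° = 1680.
Substituting the horizontal relation into the vertical equation gives 1.409 T_Q = 1680, so T_Q = 1192 N.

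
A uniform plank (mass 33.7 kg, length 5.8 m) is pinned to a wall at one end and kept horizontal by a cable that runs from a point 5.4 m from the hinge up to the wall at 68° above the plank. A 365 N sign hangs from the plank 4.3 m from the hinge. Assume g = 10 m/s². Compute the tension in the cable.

T ≈ 509 N

Take torques about the hinge: T sin 68° · 5.4 = 33.7×10×2.9 + 365×4.3 = 2546.8 N·m.
So T = 2546.8 / (0.9272 × 5.4) = 508.67 N.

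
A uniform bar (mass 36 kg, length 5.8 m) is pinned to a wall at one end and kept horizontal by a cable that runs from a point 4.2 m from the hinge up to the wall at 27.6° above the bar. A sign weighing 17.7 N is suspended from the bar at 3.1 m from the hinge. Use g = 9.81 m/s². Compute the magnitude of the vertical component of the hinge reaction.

|H_y| ≈ 114 N

Take torques about the hinge: T sin 27.6° · 4.2 = 36×9.81×2.9 + 17.7×3.1 = 1079 N·m.
So T = 1079 / (0.4633 × 4.2) = 554.53 N.
ΣF_y = 0: H_y = (36×9.81 + 17.7) − T sin 27.6° = 370.86 − 256.91 = 113.95 N.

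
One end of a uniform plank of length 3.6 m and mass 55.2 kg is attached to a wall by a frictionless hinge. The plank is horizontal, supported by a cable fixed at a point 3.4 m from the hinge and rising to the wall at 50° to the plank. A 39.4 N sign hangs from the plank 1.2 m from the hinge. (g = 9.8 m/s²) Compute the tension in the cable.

T ≈ 392 N

Take torques about the hinge: T sin 50° · 3.4 = 55.2×9.8×1.8 + 39.4×1.2 = 1021 N·m.
So T = 1021 / (0.7660 × 3.4) = 392.01 N.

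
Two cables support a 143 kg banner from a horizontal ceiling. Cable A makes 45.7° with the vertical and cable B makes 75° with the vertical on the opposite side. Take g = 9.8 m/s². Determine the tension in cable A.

Angles from the horizontal: cable A is 90° − 45.7° = 44.3°, cable B is 90° − 75° = 15°.
Weight W = 143 × 9.8 = 1401 N acts straight down.
Horizontal: T_A cos 44.3° = T_B cos 15°  →  T_B = 0.7409 T_A.
Vertical: T_A sin 44.3° + T_B sin 15° = 1401.
Substituting the horizontal relation into the vertical equation gives 0.8902 T_A = 1401, so T_A = 1574 N.

T_A ≈ 1570 N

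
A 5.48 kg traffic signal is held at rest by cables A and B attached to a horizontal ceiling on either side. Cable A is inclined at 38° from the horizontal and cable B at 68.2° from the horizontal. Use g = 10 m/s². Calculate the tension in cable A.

Weight W = 5.48 × 10 = 54.8 N acts straight down.
Horizontal: T_A cos 38° = T_B cos 68.2°  →  T_B = 2.122 T_A.
Vertical: T_A sin 38° + T_B sin 68.2° = 54.8.
Substituting the horizontal relation into the vertical equation gives 2.586 T_A = 54.8, so T_A = 21.19 N.

T_A ≈ 21.2 N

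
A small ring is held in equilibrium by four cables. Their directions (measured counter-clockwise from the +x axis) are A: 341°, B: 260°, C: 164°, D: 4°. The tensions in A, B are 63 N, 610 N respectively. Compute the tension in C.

Resolve: ΣF_x = 63 cos 341° + 610 cos 260° + T_C cos 164° + T_D cos 4° = 0.
        ΣF_y = 63 sin 341° + 610 sin 260° + T_C sin 164° + T_D sin 4° = 0.
The known terms sum to (-46.36, -621.2) N, so -0.9613 T_C + 0.9976 T_D = 46.36 and 0.2756 T_C + 0.0698 T_D = 621.2.
Solving simultaneously: T_C = 1803 N, T_D = 1783 N.

T_C ≈ 1800 N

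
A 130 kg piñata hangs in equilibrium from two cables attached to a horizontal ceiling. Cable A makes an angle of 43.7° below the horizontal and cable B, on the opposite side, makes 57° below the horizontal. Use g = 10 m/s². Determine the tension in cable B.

Weight W = 130 × 10 = 1300 N acts straight down.
Horizontal: T_A cos 43.7° = T_B cos 57°  →  T_A = 0.7533 T_B.
Vertical: T_A sin 43.7° + T_B sin 57° = 1300.
Substituting the horizontal relation into the vertical equation gives 1.359 T_B = 1300, so T_B = 956.5 N.

T_B ≈ 956 N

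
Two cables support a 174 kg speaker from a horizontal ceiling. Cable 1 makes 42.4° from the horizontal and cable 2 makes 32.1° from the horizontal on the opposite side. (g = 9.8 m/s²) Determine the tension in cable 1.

Weight W = 174 × 9.8 = 1705 N acts straight down.
Horizontal: T_1 cos 42.4° = T_2 cos 32.1°  →  T_2 = 0.8717 T_1.
Vertical: T_1 sin 42.4° + T_2 sin 32.1° = 1705.
Substituting the horizontal relation into the vertical equation gives 1.138 T_1 = 1705, so T_1 = 1499 N.

T_1 ≈ 1500 N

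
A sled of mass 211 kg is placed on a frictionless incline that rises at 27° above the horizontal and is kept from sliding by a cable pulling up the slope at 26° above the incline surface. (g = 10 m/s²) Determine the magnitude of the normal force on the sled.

Take axes along and perpendicular to the incline. Weight components: W sin 27° = 957.9 N down-slope, W cos 27° = 1880 N into the surface.
Along incline: T cos 26° = W sin 27° → T = 1066 N.
Perpendicular: N = W cos 27° − T sin 26° = 1413 N.

N ≈ 1410 N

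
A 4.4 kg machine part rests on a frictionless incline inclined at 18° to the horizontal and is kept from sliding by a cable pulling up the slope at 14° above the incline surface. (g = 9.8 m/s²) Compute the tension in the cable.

Take axes along and perpendicular to the incline. Weight components: W sin 18° = 13.32 N down-slope, W cos 18° = 41.01 N into the surface.
Along incline: T cos 14° = W sin 18° → T = 13.73 N.
Perpendicular: N = W cos 18° − T sin 14° = 37.69 N.

T ≈ 13.7 N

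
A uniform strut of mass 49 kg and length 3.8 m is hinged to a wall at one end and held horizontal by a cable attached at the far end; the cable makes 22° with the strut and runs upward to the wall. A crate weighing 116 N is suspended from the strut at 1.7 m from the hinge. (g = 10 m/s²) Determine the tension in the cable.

T ≈ 793 N

Take torques about the hinge: T sin 22° · 3.8 = 49×10×1.9 + 116×1.7 = 1128.2 N·m.
So T = 1128.2 / (0.3746 × 3.8) = 792.55 N.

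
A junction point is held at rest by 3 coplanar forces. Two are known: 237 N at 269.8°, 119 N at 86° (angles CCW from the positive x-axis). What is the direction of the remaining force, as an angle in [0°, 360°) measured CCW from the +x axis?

Sum the known components: ΣF_x = 7.474 N, ΣF_y = -118.3 N.
For equilibrium the remaining force must supply (−ΣF_x, −ΣF_y) = (-7.474, 118.3) N.
Magnitude = √((-7.474)² + (118.3)²) = 118.5 N; direction = atan2(118.3, -7.474) = 93.6°.

θ ≈ 93.6°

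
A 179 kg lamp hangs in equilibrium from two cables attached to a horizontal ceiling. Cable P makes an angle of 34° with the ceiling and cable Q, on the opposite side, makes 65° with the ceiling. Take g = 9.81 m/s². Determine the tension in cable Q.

T_Q ≈ 1470 N

Weight W = 179 × 9.81 = 1756 N acts straight down.
Horizontal: T_P cos 34° = T_Q cos 65°  →  T_P = 0.5098 T_Q.
Vertical: T_P sin 34° + T_Q sin 65° = 1756.
Substituting the horizontal relation into the vertical equation gives 1.191 T_Q = 1756, so T_Q = 1474 N.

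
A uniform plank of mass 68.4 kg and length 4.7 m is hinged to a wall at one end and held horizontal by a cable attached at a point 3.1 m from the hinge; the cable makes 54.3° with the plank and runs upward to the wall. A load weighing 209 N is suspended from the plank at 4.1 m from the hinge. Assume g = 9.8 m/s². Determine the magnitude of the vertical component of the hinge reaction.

|H_y| ≈ 94.8 N

Take torques about the hinge: T sin 54.3° · 3.1 = 68.4×9.8×2.35 + 209×4.1 = 2432.2 N·m.
So T = 2432.2 / (0.8121 × 3.1) = 966.11 N.
ΣF_y = 0: H_y = (68.4×9.8 + 209) − T sin 54.3° = 879.32 − 784.57 = 94.755 N.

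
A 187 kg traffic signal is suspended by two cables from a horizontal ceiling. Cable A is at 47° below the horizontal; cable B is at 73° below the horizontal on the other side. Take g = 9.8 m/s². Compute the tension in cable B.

T_B ≈ 1440 N

Weight W = 187 × 9.8 = 1833 N acts straight down.
Horizontal: T_A cos 47° = T_B cos 73°  →  T_A = 0.4287 T_B.
Vertical: T_A sin 47° + T_B sin 73° = 1833.
Substituting the horizontal relation into the vertical equation gives 1.27 T_B = 1833, so T_B = 1443 N.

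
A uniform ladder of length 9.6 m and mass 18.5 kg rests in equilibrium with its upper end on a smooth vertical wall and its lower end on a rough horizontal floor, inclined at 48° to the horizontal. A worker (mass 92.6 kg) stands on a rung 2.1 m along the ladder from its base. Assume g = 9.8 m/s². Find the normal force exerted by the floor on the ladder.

N_floor ≈ 1090 N

ΣF_y = 0: N_floor = 18.5×9.8 + 92.6×9.8 = 1088.8 N.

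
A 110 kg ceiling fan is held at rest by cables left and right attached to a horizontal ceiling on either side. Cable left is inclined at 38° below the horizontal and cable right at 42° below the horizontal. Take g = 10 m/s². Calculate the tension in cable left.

T_left ≈ 830 N

Weight W = 110 × 10 = 1100 N acts straight down.
Horizontal: T_left cos 38° = T_right cos 42°  →  T_right = 1.06 T_left.
Vertical: T_left sin 38° + T_right sin 42° = 1100.
Substituting the horizontal relation into the vertical equation gives 1.325 T_left = 1100, so T_left = 830.1 N.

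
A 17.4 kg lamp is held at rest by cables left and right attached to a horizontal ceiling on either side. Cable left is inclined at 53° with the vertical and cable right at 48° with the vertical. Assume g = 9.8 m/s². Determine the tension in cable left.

T_left ≈ 129 N

Angles from the horizontal: cable left is 90° − 53° = 37°, cable right is 90° − 48° = 42°.
Weight W = 17.4 × 9.8 = 170.5 N acts straight down.
Horizontal: T_left cos 37° = T_right cos 42°  →  T_right = 1.075 T_left.
Vertical: T_left sin 37° + T_right sin 42° = 170.5.
Substituting the horizontal relation into the vertical equation gives 1.321 T_left = 170.5, so T_left = 129.1 N.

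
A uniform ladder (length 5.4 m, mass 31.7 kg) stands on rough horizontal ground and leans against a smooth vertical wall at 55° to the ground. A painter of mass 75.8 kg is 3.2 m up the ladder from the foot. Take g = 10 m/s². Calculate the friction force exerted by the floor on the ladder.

Torques about the foot: N_wall · 5.4 sin 55° = 31.7×10×2.7 cos 55° + 75.8×10×3.2 cos 55° → N_wall = 425.51 N.
ΣF_x = 0: f_floor = N_wall = 425.51 N.

f ≈ 426 N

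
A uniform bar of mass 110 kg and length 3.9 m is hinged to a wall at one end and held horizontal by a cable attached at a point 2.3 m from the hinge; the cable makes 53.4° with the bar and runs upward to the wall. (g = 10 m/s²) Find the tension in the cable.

Take torques about the hinge: T sin 53.4° · 2.3 = 110×10×1.95 = 2145 N·m.
So T = 2145 / (0.8028 × 2.3) = 1161.7 N.

T ≈ 1160 N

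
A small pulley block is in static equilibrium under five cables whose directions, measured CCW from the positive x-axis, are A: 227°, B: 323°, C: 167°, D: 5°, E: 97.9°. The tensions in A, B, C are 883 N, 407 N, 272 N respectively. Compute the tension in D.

Resolve: ΣF_x = 883 cos 227° + 407 cos 323° + 272 cos 167° + T_D cos 5° + T_E cos 97.9° = 0.
        ΣF_y = 883 sin 227° + 407 sin 323° + 272 sin 167° + T_D sin 5° + T_E sin 97.9° = 0.
The known terms sum to (-542.2, -829.5) N, so 0.9962 T_D − 0.1374 T_E = 542.2 and 0.0872 T_D + 0.9905 T_E = 829.5.
Solving simultaneously: T_D = 651.9 N, T_E = 780.1 N.

T_D ≈ 652 N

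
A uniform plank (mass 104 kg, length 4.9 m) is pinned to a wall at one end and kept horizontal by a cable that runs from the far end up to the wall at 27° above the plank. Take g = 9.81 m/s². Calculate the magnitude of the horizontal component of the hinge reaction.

Take torques about the hinge: T sin 27° · 4.9 = 104×9.81×2.45 = 2499.6 N·m.
So T = 2499.6 / (0.4540 × 4.9) = 1123.6 N.
ΣF_x = 0: H_x = T cos 27° = 1001.2 N.

H_x ≈ 1000 N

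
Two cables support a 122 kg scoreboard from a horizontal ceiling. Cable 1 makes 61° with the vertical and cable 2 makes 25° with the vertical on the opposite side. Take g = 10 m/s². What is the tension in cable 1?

Angles from the horizontal: cable 1 is 90° − 61° = 29°, cable 2 is 90° − 25° = 65°.
Weight W = 122 × 10 = 1220 N acts straight down.
Horizontal: T_1 cos 29° = T_2 cos 65°  →  T_2 = 2.07 T_1.
Vertical: T_1 sin 29° + T_2 sin 65° = 1220.
Substituting the horizontal relation into the vertical equation gives 2.36 T_1 = 1220, so T_1 = 516.9 N.

T_1 ≈ 517 N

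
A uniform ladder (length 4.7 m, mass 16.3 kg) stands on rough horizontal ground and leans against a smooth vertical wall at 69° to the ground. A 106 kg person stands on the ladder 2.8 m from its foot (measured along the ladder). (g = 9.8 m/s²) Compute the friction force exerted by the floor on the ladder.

Torques about the foot: N_wall · 4.7 sin 69° = 16.3×9.8×2.35 cos 69° + 106×9.8×2.8 cos 69° → N_wall = 268.22 N.
ΣF_x = 0: f_floor = N_wall = 268.22 N.

f ≈ 268 N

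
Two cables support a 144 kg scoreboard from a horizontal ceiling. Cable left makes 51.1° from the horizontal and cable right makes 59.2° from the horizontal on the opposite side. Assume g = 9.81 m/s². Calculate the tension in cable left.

T_left ≈ 771 N

Weight W = 144 × 9.81 = 1413 N acts straight down.
Horizontal: T_left cos 51.1° = T_right cos 59.2°  →  T_right = 1.226 T_left.
Vertical: T_left sin 51.1° + T_right sin 59.2° = 1413.
Substituting the horizontal relation into the vertical equation gives 1.832 T_left = 1413, so T_left = 771.2 N.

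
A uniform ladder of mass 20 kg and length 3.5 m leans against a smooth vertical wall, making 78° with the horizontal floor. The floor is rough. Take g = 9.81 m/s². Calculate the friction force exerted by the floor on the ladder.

f ≈ 20.9 N

Torques about the foot: N_wall · 3.5 sin 78° = 20×9.81×1.75 cos 78° → N_wall = 20.852 N.
ΣF_x = 0: f_floor = N_wall = 20.852 N.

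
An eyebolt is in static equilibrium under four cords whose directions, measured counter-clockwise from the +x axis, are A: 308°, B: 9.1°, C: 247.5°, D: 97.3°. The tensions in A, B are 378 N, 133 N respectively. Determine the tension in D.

Resolve: ΣF_x = 378 cos 308° + 133 cos 9.1° + T_C cos 247.5° + T_D cos 97.3° = 0.
        ΣF_y = 378 sin 308° + 133 sin 9.1° + T_C sin 247.5° + T_D sin 97.3° = 0.
The known terms sum to (364, -276.8) N, so -0.3827 T_C − 0.1271 T_D = -364 and -0.9239 T_C + 0.9919 T_D = 276.8.
Solving simultaneously: T_C = 655.8 N, T_D = 889.9 N.

T_D ≈ 890 N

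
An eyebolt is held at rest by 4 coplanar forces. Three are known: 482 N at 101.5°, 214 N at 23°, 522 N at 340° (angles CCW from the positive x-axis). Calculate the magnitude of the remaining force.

F ≈ 702 N

Sum the known components: ΣF_x = 591.4 N, ΣF_y = 377.4 N.
For equilibrium the remaining force must supply (−ΣF_x, −ΣF_y) = (-591.4, -377.4) N.
Magnitude = √((-591.4)² + (-377.4)²) = 701.6 N; direction = atan2(-377.4, -591.4) = 212.5°.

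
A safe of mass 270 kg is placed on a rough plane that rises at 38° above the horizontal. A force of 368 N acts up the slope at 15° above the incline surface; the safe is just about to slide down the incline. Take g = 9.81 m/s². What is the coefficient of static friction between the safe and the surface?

On the verge of sliding down the incline, friction is at its maximum μN and acts up the slope.
Perpendicular to incline: N = W cos 38° − P sin 15° = 2087 − 95.25 = 1992 N.
Along incline: P cos 15° + μN = W sin 38° → μ = (W sin 38° − P cos 15°) / N = 0.6402.

μ ≈ 0.640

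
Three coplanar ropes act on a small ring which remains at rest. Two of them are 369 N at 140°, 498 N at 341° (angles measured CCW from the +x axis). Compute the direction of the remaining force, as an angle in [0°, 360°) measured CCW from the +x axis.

θ ≈ 202°

Sum the known components: ΣF_x = 188.2 N, ΣF_y = 75.06 N.
For equilibrium the remaining force must supply (−ΣF_x, −ΣF_y) = (-188.2, -75.06) N.
Magnitude = √((-188.2)² + (-75.06)²) = 202.6 N; direction = atan2(-75.06, -188.2) = 201.7°.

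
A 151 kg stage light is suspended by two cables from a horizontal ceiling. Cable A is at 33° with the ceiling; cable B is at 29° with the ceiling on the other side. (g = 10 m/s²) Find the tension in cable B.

T_B ≈ 1430 N

Weight W = 151 × 10 = 1510 N acts straight down.
Horizontal: T_A cos 33° = T_B cos 29°  →  T_A = 1.043 T_B.
Vertical: T_A sin 33° + T_B sin 29° = 1510.
Substituting the horizontal relation into the vertical equation gives 1.053 T_B = 1510, so T_B = 1434 N.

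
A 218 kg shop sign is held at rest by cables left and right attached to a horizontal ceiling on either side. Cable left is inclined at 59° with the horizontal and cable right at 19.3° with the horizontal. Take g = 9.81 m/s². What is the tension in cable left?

T_left ≈ 2060 N

Weight W = 218 × 9.81 = 2139 N acts straight down.
Horizontal: T_left cos 59° = T_right cos 19.3°  →  T_right = 0.5457 T_left.
Vertical: T_left sin 59° + T_right sin 19.3° = 2139.
Substituting the horizontal relation into the vertical equation gives 1.038 T_left = 2139, so T_left = 2061 N.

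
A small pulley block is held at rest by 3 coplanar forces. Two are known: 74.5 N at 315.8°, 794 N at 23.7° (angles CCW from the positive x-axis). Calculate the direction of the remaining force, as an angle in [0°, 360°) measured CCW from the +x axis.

θ ≈ 199°

Sum the known components: ΣF_x = 780.4 N, ΣF_y = 267.2 N.
For equilibrium the remaining force must supply (−ΣF_x, −ΣF_y) = (-780.4, -267.2) N.
Magnitude = √((-780.4)² + (-267.2)²) = 824.9 N; direction = atan2(-267.2, -780.4) = 198.9°.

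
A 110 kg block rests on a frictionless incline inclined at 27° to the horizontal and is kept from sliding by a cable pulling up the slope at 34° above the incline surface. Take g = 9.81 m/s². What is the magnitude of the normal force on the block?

N ≈ 631 N

Take axes along and perpendicular to the incline. Weight components: W sin 27° = 489.9 N down-slope, W cos 27° = 961.5 N into the surface.
Along incline: T cos 34° = W sin 27° → T = 590.9 N.
Perpendicular: N = W cos 27° − T sin 34° = 631 N.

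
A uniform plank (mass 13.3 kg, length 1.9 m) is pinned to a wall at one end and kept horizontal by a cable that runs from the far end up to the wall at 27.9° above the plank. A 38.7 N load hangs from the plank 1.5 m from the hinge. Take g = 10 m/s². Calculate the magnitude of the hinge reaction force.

Take torques about the hinge: T sin 27.9° · 1.9 = 13.3×10×0.95 + 38.7×1.5 = 184.4 N·m.
So T = 184.4 / (0.4679 × 1.9) = 207.41 N.
ΣF_x = 0: H_x = T cos 27.9° = 183.3 N.
ΣF_y = 0: H_y = (13.3×10 + 38.7) − T sin 27.9° = 171.7 − 97.053 = 74.647 N.
|H| = √(H_x² + H_y²) = √((183.3)² + (74.647)²) = 197.92 N.

|H| ≈ 198 N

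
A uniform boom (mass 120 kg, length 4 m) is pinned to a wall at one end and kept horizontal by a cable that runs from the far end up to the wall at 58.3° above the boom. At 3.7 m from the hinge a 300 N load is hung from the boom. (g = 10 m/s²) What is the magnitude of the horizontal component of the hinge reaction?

Take torques about the hinge: T sin 58.3° · 4 = 120×10×2 + 300×3.7 = 3510 N·m.
So T = 3510 / (0.8508 × 4) = 1031.4 N.
ΣF_x = 0: H_x = T cos 58.3° = 541.96 N.

H_x ≈ 542 N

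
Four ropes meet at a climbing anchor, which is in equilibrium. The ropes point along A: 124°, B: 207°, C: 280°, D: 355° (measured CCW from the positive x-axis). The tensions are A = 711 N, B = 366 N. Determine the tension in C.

Resolve: ΣF_x = 711 cos 124° + 366 cos 207° + T_C cos 280° + T_D cos 355° = 0.
        ΣF_y = 711 sin 124° + 366 sin 207° + T_C sin 280° + T_D sin 355° = 0.
The known terms sum to (-723.7, 423.3) N, so 0.1736 T_C + 0.9962 T_D = 723.7 and -0.9848 T_C − 0.0872 T_D = -423.3.
Solving simultaneously: T_C = 371.3 N, T_D = 661.7 N.

T_C ≈ 371 N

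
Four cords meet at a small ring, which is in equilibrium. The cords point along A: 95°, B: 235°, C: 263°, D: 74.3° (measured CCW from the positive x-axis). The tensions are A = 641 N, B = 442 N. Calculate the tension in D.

Resolve: ΣF_x = 641 cos 95° + 442 cos 235° + T_C cos 263° + T_D cos 74.3° = 0.
        ΣF_y = 641 sin 95° + 442 sin 235° + T_C sin 263° + T_D sin 74.3° = 0.
The known terms sum to (-309.4, 276.5) N, so -0.1219 T_C + 0.2706 T_D = 309.4 and -0.9925 T_C + 0.9627 T_D = -276.5.
Solving simultaneously: T_C = 2464 N, T_D = 2253 N.

T_D ≈ 2250 N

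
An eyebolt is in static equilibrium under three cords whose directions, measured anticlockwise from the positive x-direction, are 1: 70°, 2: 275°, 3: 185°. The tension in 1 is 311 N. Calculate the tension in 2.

T_2 ≈ 282 N

Resolve: ΣF_x = 311 cos 70° + T_2 cos 275° + T_3 cos 185° = 0.
        ΣF_y = 311 sin 70° + T_2 sin 275° + T_3 sin 185° = 0.
The known terms sum to (106.4, 292.2) N, so 0.0872 T_2 − 0.9962 T_3 = -106.4 and -0.9962 T_2 − 0.0872 T_3 = -292.2.
Solving simultaneously: T_2 = 281.9 N, T_3 = 131.4 N.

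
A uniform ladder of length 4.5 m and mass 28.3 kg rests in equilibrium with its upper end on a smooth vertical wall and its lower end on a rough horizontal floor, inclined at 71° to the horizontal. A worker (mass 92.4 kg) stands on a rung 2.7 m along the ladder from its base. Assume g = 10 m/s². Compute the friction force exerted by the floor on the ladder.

Torques about the foot: N_wall · 4.5 sin 71° = 28.3×10×2.25 cos 71° + 92.4×10×2.7 cos 71° → N_wall = 239.62 N.
ΣF_x = 0: f_floor = N_wall = 239.62 N.

f ≈ 240 N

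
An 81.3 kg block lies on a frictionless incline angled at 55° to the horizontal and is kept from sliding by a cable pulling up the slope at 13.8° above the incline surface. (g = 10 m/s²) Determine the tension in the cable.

T ≈ 686 N

Take axes along and perpendicular to the incline. Weight components: W sin 55° = 666 N down-slope, W cos 55° = 466.3 N into the surface.
Along incline: T cos 13.8° = W sin 55° → T = 685.8 N.
Perpendicular: N = W cos 55° − T sin 13.8° = 302.7 N.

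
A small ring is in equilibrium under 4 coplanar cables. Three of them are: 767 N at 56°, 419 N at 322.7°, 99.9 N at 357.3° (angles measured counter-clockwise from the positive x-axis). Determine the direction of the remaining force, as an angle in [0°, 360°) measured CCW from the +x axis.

Sum the known components: ΣF_x = 862 N, ΣF_y = 377.3 N.
For equilibrium the remaining force must supply (−ΣF_x, −ΣF_y) = (-862, -377.3) N.
Magnitude = √((-862)² + (-377.3)²) = 940.9 N; direction = atan2(-377.3, -862) = 203.6°.

θ ≈ 204°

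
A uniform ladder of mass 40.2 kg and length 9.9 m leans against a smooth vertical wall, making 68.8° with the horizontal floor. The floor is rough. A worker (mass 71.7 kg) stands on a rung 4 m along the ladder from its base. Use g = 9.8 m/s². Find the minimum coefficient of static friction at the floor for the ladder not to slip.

μ_min ≈ 0.170

ΣF_y = 0: N_floor = 40.2×9.8 + 71.7×9.8 = 1096.6 N.
Torques about the foot: N_wall · 9.9 sin 68.8° = 40.2×9.8×4.95 cos 68.8° + 71.7×9.8×4 cos 68.8° → N_wall = 186.52 N.
ΣF_x = 0: f_floor = N_wall = 186.52 N.
μ_min = f_floor / N_floor = 186.52 / 1096.6 = 0.1701.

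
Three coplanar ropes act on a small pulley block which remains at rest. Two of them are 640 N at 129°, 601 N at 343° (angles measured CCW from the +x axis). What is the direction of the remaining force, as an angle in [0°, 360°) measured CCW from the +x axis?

θ ≈ 242°

Sum the known components: ΣF_x = 172 N, ΣF_y = 321.7 N.
For equilibrium the remaining force must supply (−ΣF_x, −ΣF_y) = (-172, -321.7) N.
Magnitude = √((-172)² + (-321.7)²) = 364.7 N; direction = atan2(-321.7, -172) = 241.9°.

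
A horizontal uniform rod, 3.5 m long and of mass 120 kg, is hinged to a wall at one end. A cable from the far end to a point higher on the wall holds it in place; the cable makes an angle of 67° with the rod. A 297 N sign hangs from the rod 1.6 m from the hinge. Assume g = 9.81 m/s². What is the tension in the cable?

Take torques about the hinge: T sin 67° · 3.5 = 120×9.81×1.75 + 297×1.6 = 2535.3 N·m.
So T = 2535.3 / (0.9205 × 3.5) = 786.93 N.

T ≈ 787 N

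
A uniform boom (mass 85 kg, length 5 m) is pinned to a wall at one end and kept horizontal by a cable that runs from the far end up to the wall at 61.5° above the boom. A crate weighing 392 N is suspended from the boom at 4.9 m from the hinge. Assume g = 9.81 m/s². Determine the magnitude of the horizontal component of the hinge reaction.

H_x ≈ 435 N

Take torques about the hinge: T sin 61.5° · 5 = 85×9.81×2.5 + 392×4.9 = 4005.4 N·m.
So T = 4005.4 / (0.8788 × 5) = 911.55 N.
ΣF_x = 0: H_x = T cos 61.5° = 434.95 N.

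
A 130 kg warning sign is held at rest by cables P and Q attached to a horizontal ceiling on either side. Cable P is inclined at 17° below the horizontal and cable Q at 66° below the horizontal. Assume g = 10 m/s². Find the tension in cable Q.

T_Q ≈ 1250 N

Weight W = 130 × 10 = 1300 N acts straight down.
Horizontal: T_P cos 17° = T_Q cos 66°  →  T_P = 0.4253 T_Q.
Vertical: T_P sin 17° + T_Q sin 66° = 1300.
Substituting the horizontal relation into the vertical equation gives 1.038 T_Q = 1300, so T_Q = 1253 N.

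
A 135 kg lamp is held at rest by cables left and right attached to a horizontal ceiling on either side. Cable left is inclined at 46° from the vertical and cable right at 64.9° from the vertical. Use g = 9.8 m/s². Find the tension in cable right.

Angles from the horizontal: cable left is 90° − 46° = 44°, cable right is 90° − 64.9° = 25.1°.
Weight W = 135 × 9.8 = 1323 N acts straight down.
Horizontal: T_left cos 44° = T_right cos 25.1°  →  T_left = 1.259 T_right.
Vertical: T_left sin 44° + T_right sin 25.1° = 1323.
Substituting the horizontal relation into the vertical equation gives 1.299 T_right = 1323, so T_right = 1019 N.

T_right ≈ 1020 N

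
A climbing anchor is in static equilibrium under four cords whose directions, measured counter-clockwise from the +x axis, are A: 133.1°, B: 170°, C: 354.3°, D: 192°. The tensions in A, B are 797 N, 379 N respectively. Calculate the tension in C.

Resolve: ΣF_x = 797 cos 133.1° + 379 cos 170° + T_C cos 354.3° + T_D cos 192° = 0.
        ΣF_y = 797 sin 133.1° + 379 sin 170° + T_C sin 354.3° + T_D sin 192° = 0.
The known terms sum to (-917.8, 647.8) N, so 0.9951 T_C − 0.9781 T_D = 917.8 and -0.0993 T_C − 0.2079 T_D = -647.8.
Solving simultaneously: T_C = 2712 N, T_D = 1820 N.

T_C ≈ 2710 N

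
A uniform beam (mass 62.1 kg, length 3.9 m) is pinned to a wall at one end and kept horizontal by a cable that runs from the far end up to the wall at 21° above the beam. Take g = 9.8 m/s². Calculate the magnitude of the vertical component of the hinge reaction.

Take torques about the hinge: T sin 21° · 3.9 = 62.1×9.8×1.95 = 1186.7 N·m.
So T = 1186.7 / (0.3584 × 3.9) = 849.1 N.
ΣF_y = 0: H_y = (62.1×9.8) − T sin 21° = 608.58 − 304.29 = 304.29 N.

|H_y| ≈ 304 N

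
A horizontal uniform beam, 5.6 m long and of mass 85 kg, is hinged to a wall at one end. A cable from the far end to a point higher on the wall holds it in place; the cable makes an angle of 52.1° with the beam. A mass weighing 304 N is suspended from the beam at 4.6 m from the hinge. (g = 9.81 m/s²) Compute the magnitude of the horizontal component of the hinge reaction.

H_x ≈ 519 N

Take torques about the hinge: T sin 52.1° · 5.6 = 85×9.81×2.8 + 304×4.6 = 3733.2 N·m.
So T = 3733.2 / (0.7891 × 5.6) = 844.83 N.
ΣF_x = 0: H_x = T cos 52.1° = 518.96 N.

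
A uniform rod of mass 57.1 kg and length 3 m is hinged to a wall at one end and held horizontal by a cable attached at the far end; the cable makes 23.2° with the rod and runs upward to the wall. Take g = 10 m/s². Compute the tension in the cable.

Take torques about the hinge: T sin 23.2° · 3 = 57.1×10×1.5 = 856.5 N·m.
So T = 856.5 / (0.3939 × 3) = 724.73 N.

T ≈ 725 N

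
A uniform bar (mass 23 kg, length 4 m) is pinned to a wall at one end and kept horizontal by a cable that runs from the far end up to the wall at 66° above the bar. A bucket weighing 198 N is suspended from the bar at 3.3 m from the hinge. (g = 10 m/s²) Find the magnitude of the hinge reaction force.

Take torques about the hinge: T sin 66° · 4 = 23×10×2 + 198×3.3 = 1113.4 N·m.
So T = 1113.4 / (0.9135 × 4) = 304.69 N.
ΣF_x = 0: H_x = T cos 66° = 123.93 N.
ΣF_y = 0: H_y = (23×10 + 198) − T sin 66° = 428 − 278.35 = 149.65 N.
|H| = √(H_x² + H_y²) = √((123.93)² + (149.65)²) = 194.3 N.

|H| ≈ 194 N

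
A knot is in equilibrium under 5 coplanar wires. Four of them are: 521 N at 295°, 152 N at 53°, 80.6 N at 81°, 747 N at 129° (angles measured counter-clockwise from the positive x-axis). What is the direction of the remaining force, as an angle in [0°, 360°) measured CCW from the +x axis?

θ ≈ 295°

Sum the known components: ΣF_x = -145.8 N, ΣF_y = 309.3 N.
For equilibrium the remaining force must supply (−ΣF_x, −ΣF_y) = (145.8, -309.3) N.
Magnitude = √((145.8)² + (-309.3)²) = 342 N; direction = atan2(-309.3, 145.8) = 295.2°.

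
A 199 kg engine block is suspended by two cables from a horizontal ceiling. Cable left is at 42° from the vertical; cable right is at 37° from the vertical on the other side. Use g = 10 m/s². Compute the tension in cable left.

T_left ≈ 1220 N

Angles from the horizontal: cable left is 90° − 42° = 48°, cable right is 90° − 37° = 53°.
Weight W = 199 × 10 = 1990 N acts straight down.
Horizontal: T_left cos 48° = T_right cos 53°  →  T_right = 1.112 T_left.
Vertical: T_left sin 48° + T_right sin 53° = 1990.
Substituting the horizontal relation into the vertical equation gives 1.631 T_left = 1990, so T_left = 1220 N.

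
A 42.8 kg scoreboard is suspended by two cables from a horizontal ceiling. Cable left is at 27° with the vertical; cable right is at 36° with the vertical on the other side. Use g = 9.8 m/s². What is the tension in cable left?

T_left ≈ 277 N

Angles from the horizontal: cable left is 90° − 27° = 63°, cable right is 90° − 36° = 54°.
Weight W = 42.8 × 9.8 = 419.4 N acts straight down.
Horizontal: T_left cos 63° = T_right cos 54°  →  T_right = 0.7724 T_left.
Vertical: T_left sin 63° + T_right sin 54° = 419.4.
Substituting the horizontal relation into the vertical equation gives 1.516 T_left = 419.4, so T_left = 276.7 N.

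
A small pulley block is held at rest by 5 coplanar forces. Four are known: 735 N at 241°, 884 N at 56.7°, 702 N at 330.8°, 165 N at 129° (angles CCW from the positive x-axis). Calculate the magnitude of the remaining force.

F ≈ 649 N

Sum the known components: ΣF_x = 638 N, ΣF_y = -118.2 N.
For equilibrium the remaining force must supply (−ΣF_x, −ΣF_y) = (-638, 118.2) N.
Magnitude = √((-638)² + (118.2)²) = 648.8 N; direction = atan2(118.2, -638) = 169.5°.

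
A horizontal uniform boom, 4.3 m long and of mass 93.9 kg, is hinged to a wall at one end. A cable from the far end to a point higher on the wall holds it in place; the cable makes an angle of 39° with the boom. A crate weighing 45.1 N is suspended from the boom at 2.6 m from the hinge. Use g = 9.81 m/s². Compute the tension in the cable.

T ≈ 775 N

Take torques about the hinge: T sin 39° · 4.3 = 93.9×9.81×2.15 + 45.1×2.6 = 2097.8 N·m.
So T = 2097.8 / (0.6293 × 4.3) = 775.2 N.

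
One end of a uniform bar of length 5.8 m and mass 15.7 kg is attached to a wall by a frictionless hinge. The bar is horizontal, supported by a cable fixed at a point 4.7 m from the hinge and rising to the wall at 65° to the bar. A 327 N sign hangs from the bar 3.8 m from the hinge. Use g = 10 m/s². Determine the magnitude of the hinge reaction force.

Take torques about the hinge: T sin 65° · 4.7 = 15.7×10×2.9 + 327×3.8 = 1697.9 N·m.
So T = 1697.9 / (0.9063 × 4.7) = 398.6 N.
ΣF_x = 0: H_x = T cos 65° = 168.46 N.
ΣF_y = 0: H_y = (15.7×10 + 327) − T sin 65° = 484 − 361.26 = 122.74 N.
|H| = √(H_x² + H_y²) = √((168.46)² + (122.74)²) = 208.43 N.

|H| ≈ 208 N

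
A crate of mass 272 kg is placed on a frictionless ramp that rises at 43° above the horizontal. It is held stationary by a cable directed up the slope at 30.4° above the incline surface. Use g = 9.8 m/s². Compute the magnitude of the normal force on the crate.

Take axes along and perpendicular to the incline. Weight components: W sin 43° = 1818 N down-slope, W cos 43° = 1949 N into the surface.
Along incline: T cos 30.4° = W sin 43° → T = 2108 N.
Perpendicular: N = W cos 43° − T sin 30.4° = 882.9 N.

N ≈ 883 N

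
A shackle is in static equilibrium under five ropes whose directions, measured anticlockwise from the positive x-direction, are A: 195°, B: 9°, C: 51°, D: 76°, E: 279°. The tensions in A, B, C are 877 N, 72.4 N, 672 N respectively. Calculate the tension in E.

T_E ≈ 1070 N

Resolve: ΣF_x = 877 cos 195° + 72.4 cos 9° + 672 cos 51° + T_D cos 76° + T_E cos 279° = 0.
        ΣF_y = 877 sin 195° + 72.4 sin 9° + 672 sin 51° + T_D sin 76° + T_E sin 279° = 0.
The known terms sum to (-352.7, 306.6) N, so 0.2419 T_D + 0.1564 T_E = 352.7 and 0.9703 T_D − 0.9877 T_E = -306.6.
Solving simultaneously: T_D = 768.8 N, T_E = 1066 N.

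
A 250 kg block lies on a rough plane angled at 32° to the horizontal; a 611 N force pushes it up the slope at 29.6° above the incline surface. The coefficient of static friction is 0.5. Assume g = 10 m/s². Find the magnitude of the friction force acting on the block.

f ≈ 794 N

Axes along / perpendicular to the incline. W sin 32° = 1325 N down-slope; W cos 32° = 2120 N into the surface.
Perpendicular: N = W cos 32° − P sin 29.6° = 2120 − 301.8 = 1818 N.
Along incline: P cos 29.6° + f = W sin 32° (friction acts up-slope) → f = 1325 − 531.3 = 793.5 N.
|f| = 793.5 N ≤ μN = 909.2 N, so the block is indeed static.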